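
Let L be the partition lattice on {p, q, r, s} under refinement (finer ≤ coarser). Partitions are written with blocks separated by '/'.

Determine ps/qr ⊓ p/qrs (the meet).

p/qr/s

The meet (common refinement) of ps/qr and p/qrs intersects blocks pairwise, giving p/qr/s.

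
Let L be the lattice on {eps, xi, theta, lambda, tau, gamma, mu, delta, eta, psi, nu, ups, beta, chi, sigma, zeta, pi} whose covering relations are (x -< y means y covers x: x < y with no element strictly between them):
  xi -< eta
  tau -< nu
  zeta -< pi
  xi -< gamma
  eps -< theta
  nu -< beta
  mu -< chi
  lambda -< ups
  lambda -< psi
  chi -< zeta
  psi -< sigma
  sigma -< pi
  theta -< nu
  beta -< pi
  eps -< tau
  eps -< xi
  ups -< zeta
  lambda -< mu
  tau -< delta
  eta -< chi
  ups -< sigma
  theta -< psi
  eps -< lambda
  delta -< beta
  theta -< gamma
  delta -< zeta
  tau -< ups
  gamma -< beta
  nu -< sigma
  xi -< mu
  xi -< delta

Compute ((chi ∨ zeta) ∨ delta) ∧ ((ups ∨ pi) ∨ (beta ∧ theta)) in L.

zeta

chi ∨ zeta = zeta
zeta ∨ delta = zeta
ups ∨ pi = pi
beta ∧ theta = theta
pi ∨ theta = pi
zeta ∧ pi = zeta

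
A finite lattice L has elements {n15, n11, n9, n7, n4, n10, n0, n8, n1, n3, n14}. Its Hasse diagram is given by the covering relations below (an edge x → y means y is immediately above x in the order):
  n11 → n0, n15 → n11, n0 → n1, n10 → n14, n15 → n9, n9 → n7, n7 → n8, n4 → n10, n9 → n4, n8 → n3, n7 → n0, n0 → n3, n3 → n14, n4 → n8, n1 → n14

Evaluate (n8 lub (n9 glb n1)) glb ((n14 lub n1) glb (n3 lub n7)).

n9 ∧ n1 = n9
n8 ∨ n9 = n8
n14 ∨ n1 = n14
n3 ∨ n7 = n3
n14 ∧ n3 = n3
n8 ∧ n3 = n8

n8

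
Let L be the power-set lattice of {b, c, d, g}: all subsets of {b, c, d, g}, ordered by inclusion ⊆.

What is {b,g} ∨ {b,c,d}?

{b,c,d,g}

Under ⊆, join is union: {b,g} ∪ {b,c,d} = {b,c,d,g}.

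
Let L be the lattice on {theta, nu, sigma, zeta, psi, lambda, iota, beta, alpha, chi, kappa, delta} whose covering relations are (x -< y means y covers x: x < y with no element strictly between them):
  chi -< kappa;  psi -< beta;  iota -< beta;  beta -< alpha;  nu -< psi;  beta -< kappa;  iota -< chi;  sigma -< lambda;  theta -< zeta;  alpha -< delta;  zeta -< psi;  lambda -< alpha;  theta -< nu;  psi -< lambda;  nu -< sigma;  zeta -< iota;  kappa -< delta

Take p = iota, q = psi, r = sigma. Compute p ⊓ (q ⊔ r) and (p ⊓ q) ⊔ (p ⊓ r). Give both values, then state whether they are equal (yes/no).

zeta; zeta; yes

q ⊔ r = lambda, so p ⊓ (q ⊔ r) = iota ⊓ lambda = zeta.
p ⊓ q = zeta and p ⊓ r = theta, so (p ⊓ q) ⊔ (p ⊓ r) = zeta ⊔ theta = zeta.
Equal: yes.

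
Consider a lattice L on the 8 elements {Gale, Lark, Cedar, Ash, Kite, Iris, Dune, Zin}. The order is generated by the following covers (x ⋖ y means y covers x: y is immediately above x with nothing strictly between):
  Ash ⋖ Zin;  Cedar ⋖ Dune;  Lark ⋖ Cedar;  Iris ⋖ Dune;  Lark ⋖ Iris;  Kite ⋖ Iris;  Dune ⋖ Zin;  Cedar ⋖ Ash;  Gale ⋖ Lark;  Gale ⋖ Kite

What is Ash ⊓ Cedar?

Common lower bounds of {Ash, Cedar}: Cedar, Gale, Lark.
The greatest among these is Cedar.

Cedar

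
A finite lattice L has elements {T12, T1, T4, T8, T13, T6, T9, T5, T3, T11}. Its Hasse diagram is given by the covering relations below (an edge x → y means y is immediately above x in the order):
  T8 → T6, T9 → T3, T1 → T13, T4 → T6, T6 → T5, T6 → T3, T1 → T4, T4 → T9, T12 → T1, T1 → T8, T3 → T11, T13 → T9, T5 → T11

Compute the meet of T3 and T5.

T6

Common lower bounds of {T3, T5}: T1, T12, T4, T6, T8.
The greatest among these is T6.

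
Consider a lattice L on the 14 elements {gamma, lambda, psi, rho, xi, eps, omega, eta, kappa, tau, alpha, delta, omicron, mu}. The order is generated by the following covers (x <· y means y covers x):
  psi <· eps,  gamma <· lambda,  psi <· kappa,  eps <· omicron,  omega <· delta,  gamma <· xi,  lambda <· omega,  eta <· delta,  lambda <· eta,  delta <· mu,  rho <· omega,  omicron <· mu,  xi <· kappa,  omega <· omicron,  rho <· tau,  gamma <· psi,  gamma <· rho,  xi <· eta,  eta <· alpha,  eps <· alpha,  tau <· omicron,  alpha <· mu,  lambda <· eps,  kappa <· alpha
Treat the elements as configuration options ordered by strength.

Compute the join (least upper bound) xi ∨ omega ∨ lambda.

Common upper bounds of {xi, omega, lambda}: delta, mu.
The least among these is delta.

delta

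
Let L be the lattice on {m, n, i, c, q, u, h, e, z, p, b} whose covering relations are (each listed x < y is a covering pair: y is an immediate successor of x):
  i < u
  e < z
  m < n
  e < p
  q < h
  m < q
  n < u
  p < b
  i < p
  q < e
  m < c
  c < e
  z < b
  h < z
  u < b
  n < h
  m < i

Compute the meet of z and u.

Common lower bounds of {z, u}: m, n.
The greatest among these is n.

n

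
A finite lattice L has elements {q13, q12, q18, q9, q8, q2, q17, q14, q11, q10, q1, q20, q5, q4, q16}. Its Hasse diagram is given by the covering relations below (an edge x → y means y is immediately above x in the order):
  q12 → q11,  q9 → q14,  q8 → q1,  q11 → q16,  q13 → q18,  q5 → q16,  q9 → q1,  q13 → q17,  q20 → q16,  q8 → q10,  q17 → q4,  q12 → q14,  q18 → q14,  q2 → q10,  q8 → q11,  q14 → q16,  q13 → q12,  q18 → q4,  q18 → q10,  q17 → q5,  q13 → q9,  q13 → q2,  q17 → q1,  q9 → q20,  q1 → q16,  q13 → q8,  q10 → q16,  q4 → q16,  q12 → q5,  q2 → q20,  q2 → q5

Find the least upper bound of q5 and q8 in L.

Common upper bounds of {q5, q8}: q16.
The least among these is q16.

q16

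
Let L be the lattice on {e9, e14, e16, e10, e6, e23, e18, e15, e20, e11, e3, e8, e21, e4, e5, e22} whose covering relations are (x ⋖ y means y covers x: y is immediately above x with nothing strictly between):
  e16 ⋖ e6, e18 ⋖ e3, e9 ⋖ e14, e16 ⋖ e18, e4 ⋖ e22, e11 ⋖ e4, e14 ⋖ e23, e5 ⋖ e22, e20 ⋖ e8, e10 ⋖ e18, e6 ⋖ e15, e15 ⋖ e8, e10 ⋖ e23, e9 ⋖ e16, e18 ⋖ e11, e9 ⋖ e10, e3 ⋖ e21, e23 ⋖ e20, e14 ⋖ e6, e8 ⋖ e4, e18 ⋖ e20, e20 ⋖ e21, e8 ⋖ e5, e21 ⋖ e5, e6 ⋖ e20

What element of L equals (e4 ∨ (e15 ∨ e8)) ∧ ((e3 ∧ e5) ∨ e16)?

e18

e15 ∨ e8 = e8
e4 ∨ e8 = e4
e3 ∧ e5 = e3
e3 ∨ e16 = e3
e4 ∧ e3 = e18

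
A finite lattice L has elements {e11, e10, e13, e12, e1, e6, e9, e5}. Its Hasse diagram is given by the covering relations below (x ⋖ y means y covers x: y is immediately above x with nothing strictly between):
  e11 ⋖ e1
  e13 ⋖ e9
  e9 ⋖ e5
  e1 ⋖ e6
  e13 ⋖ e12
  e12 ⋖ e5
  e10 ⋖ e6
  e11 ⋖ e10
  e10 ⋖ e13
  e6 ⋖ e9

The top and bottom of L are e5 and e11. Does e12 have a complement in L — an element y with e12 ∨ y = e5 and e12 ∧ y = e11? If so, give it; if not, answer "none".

e1

Need y with e12 ∨ y = e5 and e12 ∧ y = e11.
Checking each element gives: e1.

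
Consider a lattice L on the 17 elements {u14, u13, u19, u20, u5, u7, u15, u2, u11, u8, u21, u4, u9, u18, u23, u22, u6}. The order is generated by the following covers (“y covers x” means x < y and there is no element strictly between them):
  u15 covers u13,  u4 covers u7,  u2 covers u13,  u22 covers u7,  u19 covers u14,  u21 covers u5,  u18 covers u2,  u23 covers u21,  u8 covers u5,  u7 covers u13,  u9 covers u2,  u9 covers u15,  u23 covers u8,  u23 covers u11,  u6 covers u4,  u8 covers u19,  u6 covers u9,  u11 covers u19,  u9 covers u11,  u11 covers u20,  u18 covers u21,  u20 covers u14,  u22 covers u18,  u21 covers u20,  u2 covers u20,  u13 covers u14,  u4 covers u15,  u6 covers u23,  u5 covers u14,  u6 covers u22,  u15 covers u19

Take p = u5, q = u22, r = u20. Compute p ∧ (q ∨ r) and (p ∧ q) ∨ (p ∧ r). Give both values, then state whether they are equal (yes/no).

u5; u5; yes

q ∨ r = u22, so p ∧ (q ∨ r) = u5 ∧ u22 = u5.
p ∧ q = u5 and p ∧ r = u14, so (p ∧ q) ∨ (p ∧ r) = u5 ∨ u14 = u5.
Equal: yes.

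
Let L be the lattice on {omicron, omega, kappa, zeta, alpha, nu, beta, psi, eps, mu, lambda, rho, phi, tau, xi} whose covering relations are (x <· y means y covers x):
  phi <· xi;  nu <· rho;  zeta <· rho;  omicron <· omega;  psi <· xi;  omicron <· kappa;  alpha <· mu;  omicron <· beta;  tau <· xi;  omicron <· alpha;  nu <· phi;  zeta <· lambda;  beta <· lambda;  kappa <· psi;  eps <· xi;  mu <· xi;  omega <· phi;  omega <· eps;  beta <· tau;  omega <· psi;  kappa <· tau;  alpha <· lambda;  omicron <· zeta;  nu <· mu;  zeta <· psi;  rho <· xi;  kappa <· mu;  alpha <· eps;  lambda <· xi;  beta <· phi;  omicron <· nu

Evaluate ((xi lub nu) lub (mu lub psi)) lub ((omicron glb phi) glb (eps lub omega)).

xi ∨ nu = xi
mu ∨ psi = xi
xi ∨ xi = xi
omicron ∧ phi = omicron
eps ∨ omega = eps
omicron ∧ eps = omicron
xi ∨ omicron = xi

xi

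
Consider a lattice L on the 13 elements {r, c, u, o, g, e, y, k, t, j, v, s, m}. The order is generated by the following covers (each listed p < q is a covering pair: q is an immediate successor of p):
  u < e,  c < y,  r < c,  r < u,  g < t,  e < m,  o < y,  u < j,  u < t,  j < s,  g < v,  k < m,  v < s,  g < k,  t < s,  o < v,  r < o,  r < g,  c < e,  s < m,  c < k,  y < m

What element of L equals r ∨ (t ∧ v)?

g

t ∧ v = g
r ∨ g = g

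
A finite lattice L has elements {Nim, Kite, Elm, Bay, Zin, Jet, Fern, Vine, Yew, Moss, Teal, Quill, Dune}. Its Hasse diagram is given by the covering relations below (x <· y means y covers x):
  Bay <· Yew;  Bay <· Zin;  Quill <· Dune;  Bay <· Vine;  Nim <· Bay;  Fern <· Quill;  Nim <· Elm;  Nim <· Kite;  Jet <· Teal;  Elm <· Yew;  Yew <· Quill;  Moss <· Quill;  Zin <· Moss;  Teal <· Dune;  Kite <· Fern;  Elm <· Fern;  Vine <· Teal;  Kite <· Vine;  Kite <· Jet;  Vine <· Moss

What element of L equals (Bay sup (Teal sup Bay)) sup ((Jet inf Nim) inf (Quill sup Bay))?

Teal

Teal ∨ Bay = Teal
Bay ∨ Teal = Teal
Jet ∧ Nim = Nim
Quill ∨ Bay = Quill
Nim ∧ Quill = Nim
Teal ∨ Nim = Teal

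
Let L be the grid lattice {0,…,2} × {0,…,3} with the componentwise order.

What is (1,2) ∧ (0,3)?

(0,2)

In a product of chains, the meet is componentwise min, giving (0,2).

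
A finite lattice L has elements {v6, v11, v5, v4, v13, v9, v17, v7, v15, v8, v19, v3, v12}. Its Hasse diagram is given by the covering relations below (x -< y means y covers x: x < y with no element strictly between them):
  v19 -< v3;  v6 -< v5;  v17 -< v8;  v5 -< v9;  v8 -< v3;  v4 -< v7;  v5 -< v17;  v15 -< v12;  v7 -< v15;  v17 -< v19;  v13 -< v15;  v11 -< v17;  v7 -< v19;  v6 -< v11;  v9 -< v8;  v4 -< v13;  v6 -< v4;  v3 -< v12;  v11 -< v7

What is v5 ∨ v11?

v17

Common upper bounds of {v5, v11}: v12, v17, v19, v3, v8.
The least among these is v17.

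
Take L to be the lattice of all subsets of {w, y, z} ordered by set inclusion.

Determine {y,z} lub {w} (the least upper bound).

{w,y,z}

Common upper bounds of {{y,z}, {w}}: {w,y,z}.
The least among these is {w,y,z}.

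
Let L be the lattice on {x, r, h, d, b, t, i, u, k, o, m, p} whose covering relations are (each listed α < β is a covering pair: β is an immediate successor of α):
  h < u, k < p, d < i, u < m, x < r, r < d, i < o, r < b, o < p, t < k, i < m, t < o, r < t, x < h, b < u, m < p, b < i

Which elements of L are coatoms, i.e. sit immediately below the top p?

The coatoms are exactly the elements covered by p: k, m, o.

k, m, o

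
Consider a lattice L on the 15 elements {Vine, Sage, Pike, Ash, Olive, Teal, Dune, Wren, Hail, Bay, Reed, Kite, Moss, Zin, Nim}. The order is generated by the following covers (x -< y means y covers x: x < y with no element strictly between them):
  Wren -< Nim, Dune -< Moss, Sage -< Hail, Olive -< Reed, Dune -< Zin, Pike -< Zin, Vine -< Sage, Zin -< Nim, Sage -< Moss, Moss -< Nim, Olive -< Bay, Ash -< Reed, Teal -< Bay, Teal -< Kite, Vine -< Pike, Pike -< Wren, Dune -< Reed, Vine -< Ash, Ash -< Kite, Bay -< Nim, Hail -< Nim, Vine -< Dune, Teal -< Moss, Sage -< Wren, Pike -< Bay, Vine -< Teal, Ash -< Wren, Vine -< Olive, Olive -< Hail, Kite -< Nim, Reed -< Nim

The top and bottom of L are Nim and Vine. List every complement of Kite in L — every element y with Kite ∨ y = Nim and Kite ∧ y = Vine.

Dune, Hail, Olive, Pike, Sage, Zin

Need y with Kite ∨ y = Nim and Kite ∧ y = Vine.
Checking each element gives: Dune, Hail, Olive, Pike, Sage, Zin.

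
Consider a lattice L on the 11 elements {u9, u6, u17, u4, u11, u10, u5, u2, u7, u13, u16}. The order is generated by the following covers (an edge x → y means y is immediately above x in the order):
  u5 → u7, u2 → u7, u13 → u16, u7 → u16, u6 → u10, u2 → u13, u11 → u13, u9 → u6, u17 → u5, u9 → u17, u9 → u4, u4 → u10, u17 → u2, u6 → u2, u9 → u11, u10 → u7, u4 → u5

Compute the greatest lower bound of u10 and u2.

u6

Common lower bounds of {u10, u2}: u6, u9.
The greatest among these is u6.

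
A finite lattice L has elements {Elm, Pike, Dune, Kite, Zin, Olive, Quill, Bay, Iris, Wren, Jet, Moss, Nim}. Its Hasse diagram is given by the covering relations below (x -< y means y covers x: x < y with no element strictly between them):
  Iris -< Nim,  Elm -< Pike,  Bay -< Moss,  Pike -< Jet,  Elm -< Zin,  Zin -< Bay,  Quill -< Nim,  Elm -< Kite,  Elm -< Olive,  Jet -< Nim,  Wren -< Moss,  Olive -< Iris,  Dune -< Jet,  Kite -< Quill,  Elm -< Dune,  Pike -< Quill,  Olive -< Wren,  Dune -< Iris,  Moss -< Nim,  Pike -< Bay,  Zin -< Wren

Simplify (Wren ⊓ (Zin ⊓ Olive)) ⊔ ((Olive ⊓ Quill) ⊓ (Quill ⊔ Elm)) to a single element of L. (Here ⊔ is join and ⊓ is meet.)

Zin ∧ Olive = Elm
Wren ∧ Elm = Elm
Olive ∧ Quill = Elm
Quill ∨ Elm = Quill
Elm ∧ Quill = Elm
Elm ∨ Elm = Elm

Elm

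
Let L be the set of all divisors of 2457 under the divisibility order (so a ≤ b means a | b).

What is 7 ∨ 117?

819

Common upper bounds of {7, 117}: 2457, 819.
The least among these is 819.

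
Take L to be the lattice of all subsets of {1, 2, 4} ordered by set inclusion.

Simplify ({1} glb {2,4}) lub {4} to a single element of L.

{4}

{1} ∧ {2,4} = ∅
∅ ∨ {4} = {4}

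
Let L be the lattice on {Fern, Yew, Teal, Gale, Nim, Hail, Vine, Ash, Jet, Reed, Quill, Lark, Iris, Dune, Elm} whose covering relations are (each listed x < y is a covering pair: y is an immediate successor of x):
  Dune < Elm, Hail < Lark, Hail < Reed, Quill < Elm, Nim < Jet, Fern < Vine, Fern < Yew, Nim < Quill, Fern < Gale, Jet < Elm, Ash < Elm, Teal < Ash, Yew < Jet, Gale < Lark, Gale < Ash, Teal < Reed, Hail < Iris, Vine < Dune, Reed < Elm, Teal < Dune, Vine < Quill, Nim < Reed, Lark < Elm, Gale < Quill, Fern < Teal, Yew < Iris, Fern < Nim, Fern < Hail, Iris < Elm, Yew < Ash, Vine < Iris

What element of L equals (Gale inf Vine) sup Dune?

Gale ∧ Vine = Fern
Fern ∨ Dune = Dune

Dune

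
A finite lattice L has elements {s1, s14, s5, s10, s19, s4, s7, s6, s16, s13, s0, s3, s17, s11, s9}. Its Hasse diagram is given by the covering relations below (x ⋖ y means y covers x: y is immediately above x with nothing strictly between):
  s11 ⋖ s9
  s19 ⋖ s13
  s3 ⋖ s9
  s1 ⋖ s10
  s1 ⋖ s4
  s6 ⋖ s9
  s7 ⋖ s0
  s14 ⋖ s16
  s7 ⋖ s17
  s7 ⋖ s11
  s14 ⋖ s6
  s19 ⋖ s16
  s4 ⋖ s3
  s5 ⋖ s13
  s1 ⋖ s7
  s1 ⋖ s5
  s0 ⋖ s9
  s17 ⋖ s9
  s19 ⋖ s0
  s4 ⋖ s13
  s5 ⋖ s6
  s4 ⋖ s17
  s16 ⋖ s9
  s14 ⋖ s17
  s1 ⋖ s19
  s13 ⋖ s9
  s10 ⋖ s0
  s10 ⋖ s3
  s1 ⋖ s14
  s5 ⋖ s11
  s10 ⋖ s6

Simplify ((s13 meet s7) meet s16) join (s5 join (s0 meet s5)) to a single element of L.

s5

s13 ∧ s7 = s1
s1 ∧ s16 = s1
s0 ∧ s5 = s1
s5 ∨ s1 = s5
s1 ∨ s5 = s5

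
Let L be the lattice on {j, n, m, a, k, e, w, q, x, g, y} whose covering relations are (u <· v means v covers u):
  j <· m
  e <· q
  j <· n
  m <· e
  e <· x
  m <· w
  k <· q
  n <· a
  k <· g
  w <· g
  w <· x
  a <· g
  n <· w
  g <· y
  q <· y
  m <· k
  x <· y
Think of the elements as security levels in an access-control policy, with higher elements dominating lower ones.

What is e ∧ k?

m

Common lower bounds of {e, k}: j, m.
The greatest among these is m.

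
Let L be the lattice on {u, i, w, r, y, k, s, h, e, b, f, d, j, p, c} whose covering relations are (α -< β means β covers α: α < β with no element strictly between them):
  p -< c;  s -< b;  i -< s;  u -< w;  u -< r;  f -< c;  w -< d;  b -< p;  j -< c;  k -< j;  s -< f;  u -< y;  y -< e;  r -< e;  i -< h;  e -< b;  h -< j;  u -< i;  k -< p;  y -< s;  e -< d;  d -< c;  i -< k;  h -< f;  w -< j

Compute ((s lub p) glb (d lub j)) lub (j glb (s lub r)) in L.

s ∨ p = p
d ∨ j = c
p ∧ c = p
s ∨ r = b
j ∧ b = i
p ∨ i = p

p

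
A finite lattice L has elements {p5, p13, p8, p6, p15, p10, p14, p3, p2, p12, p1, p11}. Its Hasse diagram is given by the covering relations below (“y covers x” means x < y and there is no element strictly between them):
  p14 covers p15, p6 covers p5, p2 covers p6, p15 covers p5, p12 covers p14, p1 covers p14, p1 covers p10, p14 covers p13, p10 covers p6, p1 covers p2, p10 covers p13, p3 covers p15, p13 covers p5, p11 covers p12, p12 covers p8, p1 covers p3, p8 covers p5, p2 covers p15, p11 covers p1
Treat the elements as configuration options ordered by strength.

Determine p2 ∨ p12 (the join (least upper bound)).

Common upper bounds of {p2, p12}: p11.
The least among these is p11.

p11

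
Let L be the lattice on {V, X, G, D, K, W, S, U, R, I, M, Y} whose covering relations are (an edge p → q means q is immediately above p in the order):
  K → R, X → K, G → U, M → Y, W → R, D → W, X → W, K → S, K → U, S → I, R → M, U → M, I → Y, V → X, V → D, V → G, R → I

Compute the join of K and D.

Common upper bounds of {K, D}: I, M, R, Y.
The least among these is R.

R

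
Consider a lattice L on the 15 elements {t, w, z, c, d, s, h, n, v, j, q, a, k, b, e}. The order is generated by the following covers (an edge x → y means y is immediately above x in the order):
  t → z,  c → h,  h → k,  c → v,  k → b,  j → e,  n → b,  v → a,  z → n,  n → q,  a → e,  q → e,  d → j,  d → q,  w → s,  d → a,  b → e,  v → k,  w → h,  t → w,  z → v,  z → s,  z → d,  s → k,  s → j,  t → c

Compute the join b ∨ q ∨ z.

e

Common upper bounds of {b, q, z}: e.
The least among these is e.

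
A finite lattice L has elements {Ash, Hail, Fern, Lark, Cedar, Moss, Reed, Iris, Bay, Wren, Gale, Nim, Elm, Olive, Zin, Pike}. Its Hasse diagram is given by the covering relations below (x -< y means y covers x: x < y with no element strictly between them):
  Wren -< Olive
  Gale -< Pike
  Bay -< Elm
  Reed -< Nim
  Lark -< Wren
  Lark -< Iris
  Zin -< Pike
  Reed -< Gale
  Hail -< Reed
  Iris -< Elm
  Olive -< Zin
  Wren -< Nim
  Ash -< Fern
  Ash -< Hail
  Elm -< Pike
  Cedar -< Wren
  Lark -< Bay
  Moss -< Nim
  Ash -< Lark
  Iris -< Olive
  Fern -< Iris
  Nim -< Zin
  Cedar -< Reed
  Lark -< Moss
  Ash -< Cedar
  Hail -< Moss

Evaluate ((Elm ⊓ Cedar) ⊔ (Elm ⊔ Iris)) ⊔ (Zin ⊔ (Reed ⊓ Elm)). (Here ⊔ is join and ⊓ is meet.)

Elm ∧ Cedar = Ash
Elm ∨ Iris = Elm
Ash ∨ Elm = Elm
Reed ∧ Elm = Ash
Zin ∨ Ash = Zin
Elm ∨ Zin = Pike

Pike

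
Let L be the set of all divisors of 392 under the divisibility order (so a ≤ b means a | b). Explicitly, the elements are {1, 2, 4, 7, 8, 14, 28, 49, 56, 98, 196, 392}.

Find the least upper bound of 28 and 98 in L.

Common upper bounds of {28, 98}: 196, 392.
The least among these is 196.

196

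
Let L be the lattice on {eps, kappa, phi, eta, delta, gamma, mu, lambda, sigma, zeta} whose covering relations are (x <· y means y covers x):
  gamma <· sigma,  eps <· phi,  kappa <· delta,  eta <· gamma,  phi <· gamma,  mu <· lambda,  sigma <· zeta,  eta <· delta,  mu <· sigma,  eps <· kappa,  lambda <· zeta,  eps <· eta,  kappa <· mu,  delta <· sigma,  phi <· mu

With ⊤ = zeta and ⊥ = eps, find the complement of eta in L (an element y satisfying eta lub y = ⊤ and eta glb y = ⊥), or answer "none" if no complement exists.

lambda

Need y with eta ∨ y = zeta and eta ∧ y = eps.
Checking each element gives: lambda.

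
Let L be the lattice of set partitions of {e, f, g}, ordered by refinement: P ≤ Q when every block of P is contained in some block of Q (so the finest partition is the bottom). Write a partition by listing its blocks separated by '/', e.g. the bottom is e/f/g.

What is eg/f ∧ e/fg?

e/f/g

The meet (common refinement) of eg/f and e/fg intersects blocks pairwise, giving e/f/g.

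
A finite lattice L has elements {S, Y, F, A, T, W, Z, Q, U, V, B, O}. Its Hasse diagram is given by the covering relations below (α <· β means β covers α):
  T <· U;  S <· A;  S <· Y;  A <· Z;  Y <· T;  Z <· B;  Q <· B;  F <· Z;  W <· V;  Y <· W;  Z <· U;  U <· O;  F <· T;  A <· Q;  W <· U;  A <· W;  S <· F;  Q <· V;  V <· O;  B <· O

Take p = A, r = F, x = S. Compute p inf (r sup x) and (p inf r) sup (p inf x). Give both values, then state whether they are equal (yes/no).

S; S; yes

r sup x = F, so p inf (r sup x) = A inf F = S.
p inf r = S and p inf x = S, so (p inf r) sup (p inf x) = S sup S = S.
Equal: yes.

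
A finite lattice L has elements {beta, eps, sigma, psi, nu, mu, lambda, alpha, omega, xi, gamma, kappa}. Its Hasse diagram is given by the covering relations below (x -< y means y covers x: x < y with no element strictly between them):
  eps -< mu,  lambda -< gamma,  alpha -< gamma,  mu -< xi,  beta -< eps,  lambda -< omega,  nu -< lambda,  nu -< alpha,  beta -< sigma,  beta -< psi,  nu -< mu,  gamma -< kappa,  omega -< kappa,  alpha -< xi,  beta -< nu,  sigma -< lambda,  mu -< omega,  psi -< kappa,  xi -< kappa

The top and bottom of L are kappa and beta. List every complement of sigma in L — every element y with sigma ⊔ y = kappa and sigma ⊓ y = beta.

Need y with sigma ∨ y = kappa and sigma ∧ y = beta.
Checking each element gives: psi, xi.

psi, xi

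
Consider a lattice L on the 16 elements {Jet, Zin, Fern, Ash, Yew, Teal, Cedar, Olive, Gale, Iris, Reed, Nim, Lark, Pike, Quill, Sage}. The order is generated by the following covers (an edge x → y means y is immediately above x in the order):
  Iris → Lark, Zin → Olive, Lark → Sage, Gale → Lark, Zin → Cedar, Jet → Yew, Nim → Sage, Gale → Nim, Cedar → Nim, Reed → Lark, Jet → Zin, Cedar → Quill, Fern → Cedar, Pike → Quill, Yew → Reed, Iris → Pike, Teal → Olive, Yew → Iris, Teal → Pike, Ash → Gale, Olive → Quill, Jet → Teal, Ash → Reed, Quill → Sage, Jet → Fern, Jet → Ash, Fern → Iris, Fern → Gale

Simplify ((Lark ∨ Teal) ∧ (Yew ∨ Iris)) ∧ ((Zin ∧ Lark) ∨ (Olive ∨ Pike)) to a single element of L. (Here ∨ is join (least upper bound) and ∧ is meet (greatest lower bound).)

Lark ∨ Teal = Sage
Yew ∨ Iris = Iris
Sage ∧ Iris = Iris
Zin ∧ Lark = Jet
Olive ∨ Pike = Quill
Jet ∨ Quill = Quill
Iris ∧ Quill = Iris

Iris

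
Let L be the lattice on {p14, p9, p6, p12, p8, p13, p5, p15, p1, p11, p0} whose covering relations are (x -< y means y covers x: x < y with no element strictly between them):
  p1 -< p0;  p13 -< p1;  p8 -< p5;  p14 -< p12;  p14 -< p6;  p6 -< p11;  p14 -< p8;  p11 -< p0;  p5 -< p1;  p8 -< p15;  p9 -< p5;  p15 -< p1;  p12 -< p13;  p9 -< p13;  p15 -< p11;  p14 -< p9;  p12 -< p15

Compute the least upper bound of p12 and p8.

p15

Common upper bounds of {p12, p8}: p0, p1, p11, p15.
The least among these is p15.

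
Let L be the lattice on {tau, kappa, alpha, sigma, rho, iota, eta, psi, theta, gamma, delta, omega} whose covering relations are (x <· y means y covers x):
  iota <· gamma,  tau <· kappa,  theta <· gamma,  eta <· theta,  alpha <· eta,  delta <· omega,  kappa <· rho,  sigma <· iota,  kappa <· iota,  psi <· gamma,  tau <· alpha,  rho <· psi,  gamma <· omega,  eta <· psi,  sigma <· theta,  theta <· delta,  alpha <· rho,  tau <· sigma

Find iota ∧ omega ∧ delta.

sigma

Common lower bounds of {iota, omega, delta}: sigma, tau.
The greatest among these is sigma.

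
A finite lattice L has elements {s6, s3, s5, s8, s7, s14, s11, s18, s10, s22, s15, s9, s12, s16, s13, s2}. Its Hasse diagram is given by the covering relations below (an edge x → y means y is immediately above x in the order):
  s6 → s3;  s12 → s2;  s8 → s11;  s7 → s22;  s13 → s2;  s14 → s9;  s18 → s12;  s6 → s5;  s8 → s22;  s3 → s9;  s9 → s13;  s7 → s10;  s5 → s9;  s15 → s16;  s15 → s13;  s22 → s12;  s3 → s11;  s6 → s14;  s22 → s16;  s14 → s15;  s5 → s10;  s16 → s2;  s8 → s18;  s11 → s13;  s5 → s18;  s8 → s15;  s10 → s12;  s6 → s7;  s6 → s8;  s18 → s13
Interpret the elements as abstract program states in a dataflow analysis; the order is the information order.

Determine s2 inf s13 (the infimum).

Common lower bounds of {s2, s13}: s11, s13, s14, s15, s18, s3, s5, s6, s8, s9.
The greatest among these is s13.

s13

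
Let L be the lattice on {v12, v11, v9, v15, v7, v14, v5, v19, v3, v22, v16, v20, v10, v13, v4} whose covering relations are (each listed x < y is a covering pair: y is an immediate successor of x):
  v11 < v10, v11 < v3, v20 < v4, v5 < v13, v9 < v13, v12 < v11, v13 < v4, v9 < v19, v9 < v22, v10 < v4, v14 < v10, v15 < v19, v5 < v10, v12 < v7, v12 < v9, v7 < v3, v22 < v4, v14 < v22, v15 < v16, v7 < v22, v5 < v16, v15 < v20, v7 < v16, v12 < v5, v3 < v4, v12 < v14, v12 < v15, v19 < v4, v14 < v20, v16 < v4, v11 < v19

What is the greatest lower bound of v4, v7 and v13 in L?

v12

Common lower bounds of {v4, v7, v13}: v12.
The greatest among these is v12.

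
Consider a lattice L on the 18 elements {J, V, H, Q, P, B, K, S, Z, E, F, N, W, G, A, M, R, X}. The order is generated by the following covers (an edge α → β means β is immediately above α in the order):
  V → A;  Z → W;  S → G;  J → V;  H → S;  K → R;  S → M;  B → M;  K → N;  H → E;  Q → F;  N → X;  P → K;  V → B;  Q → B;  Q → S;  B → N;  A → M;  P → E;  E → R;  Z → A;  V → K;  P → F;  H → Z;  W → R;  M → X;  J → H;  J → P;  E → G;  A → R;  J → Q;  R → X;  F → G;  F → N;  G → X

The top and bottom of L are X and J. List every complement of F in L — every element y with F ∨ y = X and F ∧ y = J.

A, W, Z

Need y with F ∨ y = X and F ∧ y = J.
Checking each element gives: A, W, Z.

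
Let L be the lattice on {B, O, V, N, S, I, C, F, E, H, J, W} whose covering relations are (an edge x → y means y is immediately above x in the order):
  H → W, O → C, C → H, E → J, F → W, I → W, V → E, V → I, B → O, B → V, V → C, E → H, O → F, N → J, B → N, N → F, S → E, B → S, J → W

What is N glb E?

B

Common lower bounds of {N, E}: B.
The greatest among these is B.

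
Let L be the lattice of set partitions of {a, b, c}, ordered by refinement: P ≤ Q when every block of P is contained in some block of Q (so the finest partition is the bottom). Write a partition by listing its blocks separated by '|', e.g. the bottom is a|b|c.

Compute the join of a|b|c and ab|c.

ab|c

The join of a|b|c and ab|c merges any blocks that overlap across the partitions, giving ab|c.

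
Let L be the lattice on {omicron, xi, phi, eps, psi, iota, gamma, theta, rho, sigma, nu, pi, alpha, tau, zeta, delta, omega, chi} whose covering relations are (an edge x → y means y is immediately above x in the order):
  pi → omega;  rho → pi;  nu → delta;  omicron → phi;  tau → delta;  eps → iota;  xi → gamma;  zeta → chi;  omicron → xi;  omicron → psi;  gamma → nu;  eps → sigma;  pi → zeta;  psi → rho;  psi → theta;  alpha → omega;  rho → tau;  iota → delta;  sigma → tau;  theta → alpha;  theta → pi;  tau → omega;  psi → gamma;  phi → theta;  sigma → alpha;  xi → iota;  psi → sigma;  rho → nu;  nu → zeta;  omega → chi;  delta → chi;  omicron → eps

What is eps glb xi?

omicron

Common lower bounds of {eps, xi}: omicron.
The greatest among these is omicron.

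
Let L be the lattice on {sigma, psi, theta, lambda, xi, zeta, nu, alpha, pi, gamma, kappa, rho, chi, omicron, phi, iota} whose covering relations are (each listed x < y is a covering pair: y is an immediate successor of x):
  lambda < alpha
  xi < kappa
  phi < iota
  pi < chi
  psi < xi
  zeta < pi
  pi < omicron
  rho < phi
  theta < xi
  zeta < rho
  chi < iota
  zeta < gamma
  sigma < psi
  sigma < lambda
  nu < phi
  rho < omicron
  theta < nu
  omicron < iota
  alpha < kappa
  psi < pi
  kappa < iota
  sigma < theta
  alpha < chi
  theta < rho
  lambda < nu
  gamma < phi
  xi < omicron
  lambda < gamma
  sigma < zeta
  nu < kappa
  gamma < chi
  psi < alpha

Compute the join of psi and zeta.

pi

Common upper bounds of {psi, zeta}: chi, iota, omicron, pi.
The least among these is pi.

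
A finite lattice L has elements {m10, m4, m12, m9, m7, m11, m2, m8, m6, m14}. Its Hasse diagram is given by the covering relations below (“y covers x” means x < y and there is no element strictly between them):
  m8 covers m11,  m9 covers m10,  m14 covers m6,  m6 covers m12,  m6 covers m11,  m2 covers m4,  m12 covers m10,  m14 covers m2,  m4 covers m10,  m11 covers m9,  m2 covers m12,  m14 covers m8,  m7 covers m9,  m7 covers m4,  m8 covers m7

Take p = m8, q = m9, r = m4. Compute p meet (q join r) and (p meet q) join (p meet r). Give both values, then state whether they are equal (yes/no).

q join r = m7, so p meet (q join r) = m8 meet m7 = m7.
p meet q = m9 and p meet r = m4, so (p meet q) join (p meet r) = m9 join m4 = m7.
Equal: yes.

m7; m7; yes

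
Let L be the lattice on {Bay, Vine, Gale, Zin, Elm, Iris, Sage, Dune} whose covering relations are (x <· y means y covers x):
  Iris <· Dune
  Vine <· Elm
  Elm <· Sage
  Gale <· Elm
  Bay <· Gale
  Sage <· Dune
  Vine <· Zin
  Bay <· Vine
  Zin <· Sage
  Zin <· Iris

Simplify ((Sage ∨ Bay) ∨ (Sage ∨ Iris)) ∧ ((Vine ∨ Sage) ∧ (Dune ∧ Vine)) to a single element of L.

Sage ∨ Bay = Sage
Sage ∨ Iris = Dune
Sage ∨ Dune = Dune
Vine ∨ Sage = Sage
Dune ∧ Vine = Vine
Sage ∧ Vine = Vine
Dune ∧ Vine = Vine

Vine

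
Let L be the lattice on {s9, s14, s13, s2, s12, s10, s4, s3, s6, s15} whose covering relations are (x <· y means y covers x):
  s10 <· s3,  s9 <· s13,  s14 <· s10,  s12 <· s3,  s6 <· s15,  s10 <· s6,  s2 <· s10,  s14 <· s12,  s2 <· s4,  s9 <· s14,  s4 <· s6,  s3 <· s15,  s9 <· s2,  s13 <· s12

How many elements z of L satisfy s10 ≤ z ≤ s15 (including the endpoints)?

The interval [s10, s15] = {s10, s15, s3, s6}, which has 4 elements.

4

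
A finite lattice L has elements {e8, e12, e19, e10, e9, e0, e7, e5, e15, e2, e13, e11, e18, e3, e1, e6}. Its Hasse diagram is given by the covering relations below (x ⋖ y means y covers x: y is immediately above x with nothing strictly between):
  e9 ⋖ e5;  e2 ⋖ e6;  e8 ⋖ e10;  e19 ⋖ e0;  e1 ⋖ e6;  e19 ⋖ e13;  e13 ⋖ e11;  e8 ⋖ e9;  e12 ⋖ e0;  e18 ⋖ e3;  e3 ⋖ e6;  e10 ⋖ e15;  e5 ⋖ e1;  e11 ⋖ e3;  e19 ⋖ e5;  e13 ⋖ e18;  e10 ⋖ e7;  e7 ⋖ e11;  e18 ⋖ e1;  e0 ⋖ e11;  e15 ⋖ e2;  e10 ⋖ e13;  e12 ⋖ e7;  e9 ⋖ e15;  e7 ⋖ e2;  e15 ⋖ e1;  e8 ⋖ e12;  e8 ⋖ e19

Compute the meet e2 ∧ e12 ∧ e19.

Common lower bounds of {e2, e12, e19}: e8.
The greatest among these is e8.

e8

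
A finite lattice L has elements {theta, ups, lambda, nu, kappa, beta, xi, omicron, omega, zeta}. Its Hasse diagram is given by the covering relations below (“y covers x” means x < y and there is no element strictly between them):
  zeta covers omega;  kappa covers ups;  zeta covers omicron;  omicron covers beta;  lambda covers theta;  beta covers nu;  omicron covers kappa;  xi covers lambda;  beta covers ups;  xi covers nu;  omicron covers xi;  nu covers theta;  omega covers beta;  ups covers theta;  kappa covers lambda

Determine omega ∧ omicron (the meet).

Common lower bounds of {omega, omicron}: beta, nu, theta, ups.
The greatest among these is beta.

beta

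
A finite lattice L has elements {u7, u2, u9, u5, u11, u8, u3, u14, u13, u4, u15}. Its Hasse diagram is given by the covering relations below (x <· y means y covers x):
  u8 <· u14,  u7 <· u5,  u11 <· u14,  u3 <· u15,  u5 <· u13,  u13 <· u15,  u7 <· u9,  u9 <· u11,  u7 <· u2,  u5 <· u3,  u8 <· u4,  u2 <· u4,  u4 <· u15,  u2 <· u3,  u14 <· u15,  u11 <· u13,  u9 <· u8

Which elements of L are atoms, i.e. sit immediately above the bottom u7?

u2, u5, u9

The atoms are exactly the elements that cover u7: u2, u5, u9.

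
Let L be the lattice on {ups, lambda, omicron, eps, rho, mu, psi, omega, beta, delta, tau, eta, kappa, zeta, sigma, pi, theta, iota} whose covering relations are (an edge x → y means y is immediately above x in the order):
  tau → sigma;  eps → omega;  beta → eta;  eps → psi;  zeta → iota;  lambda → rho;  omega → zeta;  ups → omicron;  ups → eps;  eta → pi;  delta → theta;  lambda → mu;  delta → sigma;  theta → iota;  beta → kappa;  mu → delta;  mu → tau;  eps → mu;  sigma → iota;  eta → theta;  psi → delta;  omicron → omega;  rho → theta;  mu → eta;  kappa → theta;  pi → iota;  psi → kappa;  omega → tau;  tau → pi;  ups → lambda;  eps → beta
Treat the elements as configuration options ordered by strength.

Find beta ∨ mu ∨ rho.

theta

Common upper bounds of {beta, mu, rho}: iota, theta.
The least among these is theta.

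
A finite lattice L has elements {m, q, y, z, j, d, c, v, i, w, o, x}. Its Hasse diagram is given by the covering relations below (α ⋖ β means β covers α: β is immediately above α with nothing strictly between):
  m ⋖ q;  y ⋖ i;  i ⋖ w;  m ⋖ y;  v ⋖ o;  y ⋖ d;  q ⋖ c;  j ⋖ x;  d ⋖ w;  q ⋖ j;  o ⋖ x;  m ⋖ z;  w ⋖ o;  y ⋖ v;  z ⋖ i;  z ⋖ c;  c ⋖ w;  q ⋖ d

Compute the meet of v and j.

Common lower bounds of {v, j}: m.
The greatest among these is m.

m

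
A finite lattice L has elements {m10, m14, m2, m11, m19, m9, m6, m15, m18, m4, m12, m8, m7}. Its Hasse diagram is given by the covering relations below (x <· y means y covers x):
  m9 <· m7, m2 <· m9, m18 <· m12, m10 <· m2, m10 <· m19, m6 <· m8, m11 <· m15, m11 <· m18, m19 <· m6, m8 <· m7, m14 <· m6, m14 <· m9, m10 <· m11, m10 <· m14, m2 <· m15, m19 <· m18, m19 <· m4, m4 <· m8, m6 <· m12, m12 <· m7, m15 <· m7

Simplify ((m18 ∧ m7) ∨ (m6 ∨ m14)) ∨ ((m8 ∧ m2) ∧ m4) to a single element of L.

m12

m18 ∧ m7 = m18
m6 ∨ m14 = m6
m18 ∨ m6 = m12
m8 ∧ m2 = m10
m10 ∧ m4 = m10
m12 ∨ m10 = m12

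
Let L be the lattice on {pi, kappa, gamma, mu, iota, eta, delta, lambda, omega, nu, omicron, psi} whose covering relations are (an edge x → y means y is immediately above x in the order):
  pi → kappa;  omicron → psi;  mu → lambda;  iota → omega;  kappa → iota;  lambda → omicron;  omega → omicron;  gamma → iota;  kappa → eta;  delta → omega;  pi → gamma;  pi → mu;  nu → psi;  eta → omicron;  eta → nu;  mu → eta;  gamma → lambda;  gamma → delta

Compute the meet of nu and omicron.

eta

Common lower bounds of {nu, omicron}: eta, kappa, mu, pi.
The greatest among these is eta.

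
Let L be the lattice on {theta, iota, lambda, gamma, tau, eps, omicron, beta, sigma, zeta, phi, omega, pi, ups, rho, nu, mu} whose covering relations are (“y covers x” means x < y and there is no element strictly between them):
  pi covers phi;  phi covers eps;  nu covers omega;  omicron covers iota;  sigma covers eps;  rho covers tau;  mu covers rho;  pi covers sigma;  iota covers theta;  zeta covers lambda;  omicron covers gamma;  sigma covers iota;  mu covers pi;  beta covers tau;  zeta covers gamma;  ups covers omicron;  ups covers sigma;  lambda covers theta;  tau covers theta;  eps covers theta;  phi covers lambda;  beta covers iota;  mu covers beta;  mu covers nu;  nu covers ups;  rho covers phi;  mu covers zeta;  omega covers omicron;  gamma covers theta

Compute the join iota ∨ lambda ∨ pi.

Common upper bounds of {iota, lambda, pi}: mu, pi.
The least among these is pi.

pi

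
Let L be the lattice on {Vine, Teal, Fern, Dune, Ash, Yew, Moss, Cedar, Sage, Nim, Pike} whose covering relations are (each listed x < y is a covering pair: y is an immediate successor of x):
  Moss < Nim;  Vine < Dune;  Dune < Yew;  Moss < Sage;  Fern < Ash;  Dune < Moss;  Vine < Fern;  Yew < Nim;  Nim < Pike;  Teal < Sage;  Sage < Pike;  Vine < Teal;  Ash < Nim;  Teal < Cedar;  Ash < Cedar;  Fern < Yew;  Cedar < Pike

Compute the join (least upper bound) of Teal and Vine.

Common upper bounds of {Teal, Vine}: Cedar, Pike, Sage, Teal.
The least among these is Teal.

Teal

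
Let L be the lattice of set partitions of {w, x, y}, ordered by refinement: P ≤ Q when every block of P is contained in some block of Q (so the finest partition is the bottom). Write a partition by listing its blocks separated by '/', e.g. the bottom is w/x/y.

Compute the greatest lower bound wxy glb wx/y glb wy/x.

The meet (common refinement) of wxy, wx/y, wy/x intersects blocks pairwise, giving w/x/y.

w/x/y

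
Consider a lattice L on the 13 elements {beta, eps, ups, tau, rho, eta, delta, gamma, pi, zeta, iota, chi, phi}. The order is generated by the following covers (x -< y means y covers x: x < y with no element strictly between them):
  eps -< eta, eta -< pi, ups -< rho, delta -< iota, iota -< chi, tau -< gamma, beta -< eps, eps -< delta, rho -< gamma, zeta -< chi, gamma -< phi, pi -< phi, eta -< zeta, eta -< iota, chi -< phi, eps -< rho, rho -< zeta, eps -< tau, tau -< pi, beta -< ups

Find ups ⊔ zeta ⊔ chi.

chi

Common upper bounds of {ups, zeta, chi}: chi, phi.
The least among these is chi.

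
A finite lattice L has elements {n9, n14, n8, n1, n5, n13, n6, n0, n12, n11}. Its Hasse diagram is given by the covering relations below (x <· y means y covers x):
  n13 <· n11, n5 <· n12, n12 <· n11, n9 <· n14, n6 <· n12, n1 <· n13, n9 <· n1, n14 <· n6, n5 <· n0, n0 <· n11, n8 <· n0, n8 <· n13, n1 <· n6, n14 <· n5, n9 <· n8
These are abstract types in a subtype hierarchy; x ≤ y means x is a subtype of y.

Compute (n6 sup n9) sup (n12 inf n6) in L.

n6

n6 ∨ n9 = n6
n12 ∧ n6 = n6
n6 ∨ n6 = n6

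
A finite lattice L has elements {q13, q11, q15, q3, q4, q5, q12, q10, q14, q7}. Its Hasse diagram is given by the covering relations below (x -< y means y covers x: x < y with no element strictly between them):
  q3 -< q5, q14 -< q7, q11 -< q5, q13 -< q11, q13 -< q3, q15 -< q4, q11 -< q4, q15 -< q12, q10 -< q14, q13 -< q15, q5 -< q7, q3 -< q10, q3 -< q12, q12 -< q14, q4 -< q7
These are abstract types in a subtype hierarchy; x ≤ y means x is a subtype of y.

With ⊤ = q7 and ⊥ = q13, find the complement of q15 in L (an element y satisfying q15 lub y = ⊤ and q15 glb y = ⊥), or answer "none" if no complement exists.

Need y with q15 ∨ y = q7 and q15 ∧ y = q13.
Checking each element gives: q5.

q5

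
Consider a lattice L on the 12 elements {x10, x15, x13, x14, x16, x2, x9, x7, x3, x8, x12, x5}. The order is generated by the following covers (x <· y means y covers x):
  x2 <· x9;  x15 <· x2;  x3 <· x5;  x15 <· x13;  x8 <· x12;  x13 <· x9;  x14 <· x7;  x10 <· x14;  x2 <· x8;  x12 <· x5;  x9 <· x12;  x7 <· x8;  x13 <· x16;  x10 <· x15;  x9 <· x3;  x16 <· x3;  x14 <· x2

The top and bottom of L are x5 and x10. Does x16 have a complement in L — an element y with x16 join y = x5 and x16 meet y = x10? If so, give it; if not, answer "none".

x7

Need y with x16 ∨ y = x5 and x16 ∧ y = x10.
Checking each element gives: x7.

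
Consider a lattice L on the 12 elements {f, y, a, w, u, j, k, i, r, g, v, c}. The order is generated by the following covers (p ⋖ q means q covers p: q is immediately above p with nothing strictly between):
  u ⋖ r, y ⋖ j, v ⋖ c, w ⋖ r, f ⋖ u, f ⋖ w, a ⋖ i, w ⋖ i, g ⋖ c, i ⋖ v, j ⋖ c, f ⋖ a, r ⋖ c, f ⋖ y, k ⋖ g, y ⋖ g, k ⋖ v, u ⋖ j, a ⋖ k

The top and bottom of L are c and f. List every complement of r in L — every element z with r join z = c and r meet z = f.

a, g, k, y

Need z with r ∨ z = c and r ∧ z = f.
Checking each element gives: a, g, k, y.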